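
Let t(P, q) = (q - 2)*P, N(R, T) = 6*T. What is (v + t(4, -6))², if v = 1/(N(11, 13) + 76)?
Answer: 24275329/23716 ≈ 1023.6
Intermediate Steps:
t(P, q) = P*(-2 + q) (t(P, q) = (-2 + q)*P = P*(-2 + q))
v = 1/154 (v = 1/(6*13 + 76) = 1/(78 + 76) = 1/154 ≈ 0.0064935)
(v + t(4, -6))² = (1/154 + 4*(-2 - 6))² = (1/154 + 4*(-8))² = (1/154 - 32)² = (-4927/154)² = 24275329/23716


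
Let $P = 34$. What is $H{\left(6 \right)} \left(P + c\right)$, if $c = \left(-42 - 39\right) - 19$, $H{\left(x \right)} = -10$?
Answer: $660$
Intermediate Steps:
$c = -100$ ($c = -81 - 19 = -100$)
$H{\left(6 \right)} \left(P + c\right) = - 10 \left(34 - 100\right) = \left(-10\right) \left(-66\right) = 660$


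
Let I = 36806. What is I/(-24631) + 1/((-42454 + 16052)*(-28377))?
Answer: -27575406819893/18453780524574 ≈ -1.4943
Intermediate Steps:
I/(-24631) + 1/((-42454 + 16052)*(-28377)) = 36806/(-24631) + 1/((-42454 + 16052)*(-28377)) = 36806*(-1/24631) - 1/28377/(-26402) = -36806/24631 - 1/26402*(-1/28377) = -36806/24631 + 1/749209554 = -27575406819893/18453780524574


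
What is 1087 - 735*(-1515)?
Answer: 1114612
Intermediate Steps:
1087 - 735*(-1515) = 1087 + 1113525 = 1114612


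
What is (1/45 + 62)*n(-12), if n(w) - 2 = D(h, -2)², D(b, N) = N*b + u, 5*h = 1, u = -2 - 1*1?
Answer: 315383/375 ≈ 841.02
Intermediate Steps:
u = -3 (u = -2 - 1 = -3)
h = ⅕ (h = (⅕)*1 = ⅕ ≈ 0.20000)
D(b, N) = -3 + N*b (D(b, N) = N*b - 3 = -3 + N*b)
n(w) = 339/25 (n(w) = 2 + (-3 - 2*⅕)² = 2 + (-3 - ⅖)² = 2 + (-17/5)² = 2 + 289/25 = 339/25)
(1/45 + 62)*n(-12) = (1/45 + 62)*(339/25) = (2791/45)*(339/25) = 315383/375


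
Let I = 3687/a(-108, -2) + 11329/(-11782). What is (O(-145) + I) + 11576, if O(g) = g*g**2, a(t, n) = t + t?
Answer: -1288178055331/424152 ≈ -3.0371e+6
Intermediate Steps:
a(t, n) = 2*t
I = -7647883/424152 (I = 3687/((2*(-108))) + 11329/(-11782) = 3687/(-216) + 11329*(-1/11782) = 3687*(-1/216) - 11329/11782 = -1229/72 - 11329/11782 = -7647883/424152 ≈ -18.031)
O(g) = g**3
(O(-145) + I) + 11576 = ((-145)**3 - 7647883/424152) + 11576 = (-3048625 - 7647883/424152) + 11576 = -1293088038883/424152 + 11576 = -1288178055331/424152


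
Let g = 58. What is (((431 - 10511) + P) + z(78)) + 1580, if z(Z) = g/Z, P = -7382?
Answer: -619369/39 ≈ -15881.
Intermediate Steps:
z(Z) = 58/Z
(((431 - 10511) + P) + z(78)) + 1580 = (((431 - 10511) - 7382) + 58/78) + 1580 = ((-10080 - 7382) + 58*(1/78)) + 1580 = (-17462 + 29/39) + 1580 = -680989/39 + 1580 = -619369/39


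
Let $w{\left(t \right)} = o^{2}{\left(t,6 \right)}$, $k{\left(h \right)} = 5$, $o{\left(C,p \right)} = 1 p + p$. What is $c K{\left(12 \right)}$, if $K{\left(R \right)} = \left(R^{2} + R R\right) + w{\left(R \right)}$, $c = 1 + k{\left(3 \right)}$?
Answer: $2592$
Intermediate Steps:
$o{\left(C,p \right)} = 2 p$ ($o{\left(C,p \right)} = p + p = 2 p$)
$c = 6$ ($c = 1 + 5 = 6$)
$w{\left(t \right)} = 144$ ($w{\left(t \right)} = \left(2 \cdot 6\right)^{2} = 12^{2} = 144$)
$K{\left(R \right)} = 144 + 2 R^{2}$ ($K{\left(R \right)} = \left(R^{2} + R R\right) + 144 = \left(R^{2} + R^{2}\right) + 144 = 2 R^{2} + 144 = 144 + 2 R^{2}$)
$c K{\left(12 \right)} = 6 \left(144 + 2 \cdot 12^{2}\right) = 6 \left(144 + 2 \cdot 144\right) = 6 \left(144 + 288\right) = 6 \cdot 432 = 2592$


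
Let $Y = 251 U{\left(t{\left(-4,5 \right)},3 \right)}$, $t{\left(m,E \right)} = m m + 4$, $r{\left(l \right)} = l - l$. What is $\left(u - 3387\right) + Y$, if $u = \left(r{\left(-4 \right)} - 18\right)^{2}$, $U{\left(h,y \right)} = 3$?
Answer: $-2310$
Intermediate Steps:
$r{\left(l \right)} = 0$
$t{\left(m,E \right)} = 4 + m^{2}$ ($t{\left(m,E \right)} = m^{2} + 4 = 4 + m^{2}$)
$u = 324$ ($u = \left(0 - 18\right)^{2} = \left(-18\right)^{2} = 324$)
$Y = 753$ ($Y = 251 \cdot 3 = 753$)
$\left(u - 3387\right) + Y = \left(324 - 3387\right) + 753 = -3063 + 753 = -2310$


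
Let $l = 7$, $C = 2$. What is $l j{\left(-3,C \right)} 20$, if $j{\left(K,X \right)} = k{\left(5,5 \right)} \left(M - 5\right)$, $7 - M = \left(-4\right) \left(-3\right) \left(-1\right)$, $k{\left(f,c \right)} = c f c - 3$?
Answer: $239120$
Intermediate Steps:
$k{\left(f,c \right)} = -3 + f c^{2}$ ($k{\left(f,c \right)} = f c^{2} - 3 = -3 + f c^{2}$)
$M = 19$ ($M = 7 - \left(-4\right) \left(-3\right) \left(-1\right) = 7 - 12 \left(-1\right) = 7 - -12 = 7 + 12 = 19$)
$j{\left(K,X \right)} = 1708$ ($j{\left(K,X \right)} = \left(-3 + 5 \cdot 5^{2}\right) \left(19 - 5\right) = \left(-3 + 5 \cdot 25\right) 14 = \left(-3 + 125\right) 14 = 122 \cdot 14 = 1708$)
$l j{\left(-3,C \right)} 20 = 7 \cdot 1708 \cdot 20 = 11956 \cdot 20 = 239120$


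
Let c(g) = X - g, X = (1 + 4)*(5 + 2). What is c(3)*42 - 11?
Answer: 1333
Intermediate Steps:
X = 35 (X = 5*7 = 35)
c(g) = 35 - g
c(3)*42 - 11 = (35 - 1*3)*42 - 11 = (35 - 3)*42 - 11 = 32*42 - 11 = 1344 - 11 = 1333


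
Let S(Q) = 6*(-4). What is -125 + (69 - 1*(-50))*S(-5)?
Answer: -2981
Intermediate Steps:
S(Q) = -24
-125 + (69 - 1*(-50))*S(-5) = -125 + (69 - 1*(-50))*(-24) = -125 + (69 + 50)*(-24) = -125 + 119*(-24) = -125 - 2856 = -2981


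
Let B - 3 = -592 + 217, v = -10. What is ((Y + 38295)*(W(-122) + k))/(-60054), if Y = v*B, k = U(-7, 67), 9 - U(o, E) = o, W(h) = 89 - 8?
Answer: -1358485/20018 ≈ -67.863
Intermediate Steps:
W(h) = 81
U(o, E) = 9 - o
k = 16 (k = 9 - 1*(-7) = 9 + 7 = 16)
B = -372 (B = 3 + (-592 + 217) = 3 - 375 = -372)
Y = 3720 (Y = -10*(-372) = 3720)
((Y + 38295)*(W(-122) + k))/(-60054) = ((3720 + 38295)*(81 + 16))/(-60054) = (42015*97)*(-1/60054) = 4075455*(-1/60054) = -1358485/20018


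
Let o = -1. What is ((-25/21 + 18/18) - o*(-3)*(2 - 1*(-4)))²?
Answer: 145924/441 ≈ 330.89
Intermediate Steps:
((-25/21 + 18/18) - o*(-3)*(2 - 1*(-4)))² = ((-25/21 + 18/18) - (-1*(-3))*(2 - 1*(-4)))² = ((-25*1/21 + 18*(1/18)) - 3*(2 + 4))² = ((-25/21 + 1) - 3*6)² = (-4/21 - 1*18)² = (-4/21 - 18)² = (-382/21)² = 145924/441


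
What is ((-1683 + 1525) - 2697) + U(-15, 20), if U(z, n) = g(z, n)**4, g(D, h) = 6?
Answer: -1559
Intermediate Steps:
U(z, n) = 1296 (U(z, n) = 6**4 = 1296)
((-1683 + 1525) - 2697) + U(-15, 20) = ((-1683 + 1525) - 2697) + 1296 = (-158 - 2697) + 1296 = -2855 + 1296 = -1559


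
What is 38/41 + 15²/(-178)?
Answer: -2461/7298 ≈ -0.33722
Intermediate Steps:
38/41 + 15²/(-178) = 38*(1/41) + 225*(-1/178) = 38/41 - 225/178 = -2461/7298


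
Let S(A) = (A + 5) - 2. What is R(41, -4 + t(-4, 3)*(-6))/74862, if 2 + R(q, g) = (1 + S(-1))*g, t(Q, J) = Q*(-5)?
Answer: -187/37431 ≈ -0.0049959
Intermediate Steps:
t(Q, J) = -5*Q
S(A) = 3 + A (S(A) = (5 + A) - 2 = 3 + A)
R(q, g) = -2 + 3*g (R(q, g) = -2 + (1 + (3 - 1))*g = -2 + (1 + 2)*g = -2 + 3*g)
R(41, -4 + t(-4, 3)*(-6))/74862 = (-2 + 3*(-4 - 5*(-4)*(-6)))/74862 = (-2 + 3*(-4 + 20*(-6)))*(1/74862) = (-2 + 3*(-4 - 120))*(1/74862) = (-2 + 3*(-124))*(1/74862) = (-2 - 372)*(1/74862) = -374*1/74862 = -187/37431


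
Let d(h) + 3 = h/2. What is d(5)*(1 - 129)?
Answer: 64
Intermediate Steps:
d(h) = -3 + h/2
d(5)*(1 - 129) = (-3 + (½)*5)*(1 - 129) = (-3 + 5/2)*(-128) = -½*(-128) = 64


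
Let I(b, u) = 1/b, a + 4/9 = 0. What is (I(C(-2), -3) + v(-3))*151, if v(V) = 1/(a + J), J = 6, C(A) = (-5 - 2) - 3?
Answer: 302/25 ≈ 12.080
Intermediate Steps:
a = -4/9 (a = -4/9 + 0 = -4/9 ≈ -0.44444)
C(A) = -10 (C(A) = -7 - 3 = -10)
v(V) = 9/50 (v(V) = 1/(-4/9 + 6) = 1/(50/9) = 9/50)
(I(C(-2), -3) + v(-3))*151 = (1/(-10) + 9/50)*151 = (-⅒ + 9/50)*151 = (2/25)*151 = 302/25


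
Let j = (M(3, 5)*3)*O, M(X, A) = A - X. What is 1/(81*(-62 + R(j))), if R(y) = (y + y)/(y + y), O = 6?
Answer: -1/4941 ≈ -0.00020239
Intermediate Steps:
j = 36 (j = ((5 - 1*3)*3)*6 = ((5 - 3)*3)*6 = (2*3)*6 = 6*6 = 36)
R(y) = 1 (R(y) = (2*y)/((2*y)) = (2*y)*(1/(2*y)) = 1)
1/(81*(-62 + R(j))) = 1/(81*(-62 + 1)) = 1/(81*(-61)) = 1/(-4941) = -1/4941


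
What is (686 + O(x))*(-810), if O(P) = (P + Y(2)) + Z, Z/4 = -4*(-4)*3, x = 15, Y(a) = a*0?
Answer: -723330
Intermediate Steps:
Y(a) = 0
Z = 192 (Z = 4*(-4*(-4)*3) = 4*(16*3) = 4*48 = 192)
O(P) = 192 + P (O(P) = (P + 0) + 192 = P + 192 = 192 + P)
(686 + O(x))*(-810) = (686 + (192 + 15))*(-810) = (686 + 207)*(-810) = 893*(-810) = -723330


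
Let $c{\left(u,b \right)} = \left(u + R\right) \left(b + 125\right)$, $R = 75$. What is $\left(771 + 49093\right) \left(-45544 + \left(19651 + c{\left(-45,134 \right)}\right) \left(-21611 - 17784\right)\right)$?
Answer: $-53867871715896$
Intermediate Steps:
$c{\left(u,b \right)} = \left(75 + u\right) \left(125 + b\right)$ ($c{\left(u,b \right)} = \left(u + 75\right) \left(b + 125\right) = \left(75 + u\right) \left(125 + b\right)$)
$\left(771 + 49093\right) \left(-45544 + \left(19651 + c{\left(-45,134 \right)}\right) \left(-21611 - 17784\right)\right) = \left(771 + 49093\right) \left(-45544 + \left(19651 + \left(9375 + 75 \cdot 134 + 125 \left(-45\right) + 134 \left(-45\right)\right)\right) \left(-21611 - 17784\right)\right) = 49864 \left(-45544 + \left(19651 + \left(9375 + 10050 - 5625 - 6030\right)\right) \left(-39395\right)\right) = 49864 \left(-45544 + \left(19651 + 7770\right) \left(-39395\right)\right) = 49864 \left(-45544 + 27421 \left(-39395\right)\right) = 49864 \left(-45544 - 1080250295\right) = 49864 \left(-1080295839\right) = -53867871715896$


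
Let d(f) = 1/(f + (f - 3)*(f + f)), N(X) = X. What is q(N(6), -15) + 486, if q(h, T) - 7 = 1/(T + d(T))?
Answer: 3881357/7874 ≈ 492.93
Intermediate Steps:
d(f) = 1/(f + 2*f*(-3 + f)) (d(f) = 1/(f + (-3 + f)*(2*f)) = 1/(f + 2*f*(-3 + f)))
q(h, T) = 7 + 1/(T + 1/(T*(-5 + 2*T)))
q(N(6), -15) + 486 = (7 - 15*(1 + 7*(-15))*(-5 + 2*(-15)))/(1 + (-15)**2*(-5 + 2*(-15))) + 486 = (7 - 15*(1 - 105)*(-5 - 30))/(1 + 225*(-5 - 30)) + 486 = (7 - 15*(-104)*(-35))/(1 + 225*(-35)) + 486 = (7 - 54600)/(1 - 7875) + 486 = -54593/(-7874) + 486 = -1/7874*(-54593) + 486 = 54593/7874 + 486 = 3881357/7874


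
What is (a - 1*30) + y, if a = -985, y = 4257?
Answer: 3242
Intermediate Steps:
(a - 1*30) + y = (-985 - 1*30) + 4257 = (-985 - 30) + 4257 = -1015 + 4257 = 3242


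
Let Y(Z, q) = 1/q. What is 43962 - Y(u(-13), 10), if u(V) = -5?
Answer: 439619/10 ≈ 43962.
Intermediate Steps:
43962 - Y(u(-13), 10) = 43962 - 1/10 = 43962 - 1*⅒ = 43962 - ⅒ = 439619/10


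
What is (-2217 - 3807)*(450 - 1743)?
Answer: 7789032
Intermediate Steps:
(-2217 - 3807)*(450 - 1743) = -6024*(-1293) = 7789032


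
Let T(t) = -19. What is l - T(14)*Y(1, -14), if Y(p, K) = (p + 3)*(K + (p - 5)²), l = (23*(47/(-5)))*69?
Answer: -73829/5 ≈ -14766.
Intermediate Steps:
l = -74589/5 (l = (23*(47*(-⅕)))*69 = (23*(-47/5))*69 = -1081/5*69 = -74589/5 ≈ -14918.)
Y(p, K) = (3 + p)*(K + (-5 + p)²)
l - T(14)*Y(1, -14) = -74589/5 - (-19)*(3*(-14) + 3*(-5 + 1)² - 14*1 + 1*(-5 + 1)²) = -74589/5 - (-19)*(-42 + 3*(-4)² - 14 + 1*(-4)²) = -74589/5 - (-19)*(-42 + 3*16 - 14 + 1*16) = -74589/5 - (-19)*(-42 + 48 - 14 + 16) = -74589/5 - (-19)*8 = -74589/5 - 1*(-152) = -74589/5 + 152 = -73829/5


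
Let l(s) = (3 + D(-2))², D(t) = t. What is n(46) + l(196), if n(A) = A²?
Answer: 2117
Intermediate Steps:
l(s) = 1 (l(s) = (3 - 2)² = 1² = 1)
n(46) + l(196) = 46² + 1 = 2116 + 1 = 2117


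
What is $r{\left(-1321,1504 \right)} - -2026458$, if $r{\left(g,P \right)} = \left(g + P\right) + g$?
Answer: $2025320$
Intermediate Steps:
$r{\left(g,P \right)} = P + 2 g$ ($r{\left(g,P \right)} = \left(P + g\right) + g = P + 2 g$)
$r{\left(-1321,1504 \right)} - -2026458 = \left(1504 + 2 \left(-1321\right)\right) - -2026458 = \left(1504 - 2642\right) + 2026458 = -1138 + 2026458 = 2025320$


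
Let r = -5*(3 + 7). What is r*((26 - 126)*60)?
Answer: 300000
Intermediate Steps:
r = -50 (r = -5*10 = -50)
r*((26 - 126)*60) = -50*(26 - 126)*60 = -(-5000)*60 = -50*(-6000) = 300000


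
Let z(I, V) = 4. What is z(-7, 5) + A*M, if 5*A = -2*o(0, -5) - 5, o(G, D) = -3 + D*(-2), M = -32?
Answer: 628/5 ≈ 125.60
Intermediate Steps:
o(G, D) = -3 - 2*D
A = -19/5 (A = (-2*(-3 - 2*(-5)) - 5)/5 = (-2*(-3 + 10) - 5)/5 = (-2*7 - 5)/5 = (-14 - 5)/5 = (⅕)*(-19) = -19/5 ≈ -3.8000)
z(-7, 5) + A*M = 4 - 19/5*(-32) = 4 + 608/5 = 628/5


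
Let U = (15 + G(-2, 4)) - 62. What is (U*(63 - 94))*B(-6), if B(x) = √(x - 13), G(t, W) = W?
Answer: 1333*I*√19 ≈ 5810.4*I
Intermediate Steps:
U = -43 (U = (15 + 4) - 62 = 19 - 62 = -43)
B(x) = √(-13 + x)
(U*(63 - 94))*B(-6) = (-43*(63 - 94))*√(-13 - 6) = (-43*(-31))*√(-19) = 1333*(I*√19) = 1333*I*√19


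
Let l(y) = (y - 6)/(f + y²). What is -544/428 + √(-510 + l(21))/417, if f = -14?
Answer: -136/107 + I*√10331265/59353 ≈ -1.271 + 0.054154*I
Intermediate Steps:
l(y) = (-6 + y)/(-14 + y²) (l(y) = (y - 6)/(-14 + y²) = (-6 + y)/(-14 + y²))
-544/428 + √(-510 + l(21))/417 = -544/428 + √(-510 + (-6 + 21)/(-14 + 21²))/417 = -544*1/428 + √(-510 + 15/(-14 + 441))*(1/417) = -136/107 + √(-510 + 15/427)*(1/417) = -136/107 + √(-217755/427)*(1/417) = -136/107 + (3*I*√10331265/427)*(1/417) = -136/107 + I*√10331265/59353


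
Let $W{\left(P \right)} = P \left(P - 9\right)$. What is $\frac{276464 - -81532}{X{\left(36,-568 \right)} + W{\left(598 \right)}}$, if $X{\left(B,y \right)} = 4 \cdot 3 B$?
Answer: $\frac{178998}{176327} \approx 1.0151$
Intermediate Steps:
$W{\left(P \right)} = P \left(-9 + P\right)$
$X{\left(B,y \right)} = 12 B$
$\frac{276464 - -81532}{X{\left(36,-568 \right)} + W{\left(598 \right)}} = \frac{276464 - -81532}{12 \cdot 36 + 598 \left(-9 + 598\right)} = \frac{276464 + 81532}{432 + 598 \cdot 589} = \frac{357996}{432 + 352222} = \frac{357996}{352654} = 357996 \cdot \frac{1}{352654} = \frac{178998}{176327}$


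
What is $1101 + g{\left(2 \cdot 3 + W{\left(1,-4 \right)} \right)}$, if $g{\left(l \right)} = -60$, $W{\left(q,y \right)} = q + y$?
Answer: $1041$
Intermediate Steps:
$1101 + g{\left(2 \cdot 3 + W{\left(1,-4 \right)} \right)} = 1101 - 60 = 1041$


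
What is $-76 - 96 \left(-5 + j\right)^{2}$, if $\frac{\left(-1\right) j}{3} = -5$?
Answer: $-9676$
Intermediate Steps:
$j = 15$ ($j = \left(-3\right) \left(-5\right) = 15$)
$-76 - 96 \left(-5 + j\right)^{2} = -76 - 96 \left(-5 + 15\right)^{2} = -76 - 96 \cdot 10^{2} = -76 - 9600 = -9676$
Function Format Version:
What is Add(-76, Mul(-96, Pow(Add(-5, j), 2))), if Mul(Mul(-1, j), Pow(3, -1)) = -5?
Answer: -9676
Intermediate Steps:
j = 15 (j = Mul(-3, -5) = 15)
Add(-76, Mul(-96, Pow(Add(-5, j), 2))) = Add(-76, Mul(-96, Pow(Add(-5, 15), 2))) = Add(-76, Mul(-96, Pow(10, 2))) = Add(-76, Mul(-96, 100)) = Add(-76, -9600) = -9676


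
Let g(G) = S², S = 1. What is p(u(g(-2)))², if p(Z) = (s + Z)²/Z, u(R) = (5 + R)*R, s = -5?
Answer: 1/36 ≈ 0.027778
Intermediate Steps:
g(G) = 1 (g(G) = 1² = 1)
u(R) = R*(5 + R)
p(Z) = (-5 + Z)²/Z
p(u(g(-2)))² = ((-5 + 1*(5 + 1))²/((1*(5 + 1))))² = ((-5 + 1*6)²/((1*6)))² = ((-5 + 6)²/6)² = ((⅙)*1²)² = ((⅙)*1)² = (⅙)² = 1/36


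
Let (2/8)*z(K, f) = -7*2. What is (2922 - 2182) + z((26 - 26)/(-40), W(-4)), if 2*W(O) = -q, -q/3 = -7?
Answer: 684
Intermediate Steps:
q = 21 (q = -3*(-7) = 21)
W(O) = -21/2 (W(O) = (-1*21)/2 = (½)*(-21) = -21/2)
z(K, f) = -56 (z(K, f) = 4*(-7*2) = 4*(-14) = -56)
(2922 - 2182) + z((26 - 26)/(-40), W(-4)) = (2922 - 2182) - 56 = 740 - 56 = 684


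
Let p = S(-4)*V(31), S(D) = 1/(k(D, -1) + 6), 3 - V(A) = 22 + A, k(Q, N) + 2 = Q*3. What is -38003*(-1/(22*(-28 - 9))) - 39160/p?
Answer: -25691007/4070 ≈ -6312.3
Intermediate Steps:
k(Q, N) = -2 + 3*Q (k(Q, N) = -2 + Q*3 = -2 + 3*Q)
V(A) = -19 - A (V(A) = 3 - (22 + A) = 3 + (-22 - A) = -19 - A)
S(D) = 1/(4 + 3*D) (S(D) = 1/((-2 + 3*D) + 6) = 1/(4 + 3*D))
p = 25/4 (p = (-19 - 1*31)/(4 + 3*(-4)) = (-19 - 31)/(4 - 12) = -50/(-8) = -⅛*(-50) = 25/4 ≈ 6.2500)
-38003*(-1/(22*(-28 - 9))) - 39160/p = -38003*(-1/(22*(-28 - 9))) - 39160/25/4 = -38003/((-22*(-37))) - 39160*4/25 = -38003/814 - 31328/5 = -25691007/4070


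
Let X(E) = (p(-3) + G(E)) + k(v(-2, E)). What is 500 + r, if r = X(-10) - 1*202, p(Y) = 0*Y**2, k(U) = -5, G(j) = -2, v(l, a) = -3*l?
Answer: 291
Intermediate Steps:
p(Y) = 0
X(E) = -7 (X(E) = (0 - 2) - 5 = -2 - 5 = -7)
r = -209 (r = -7 - 1*202 = -7 - 202 = -209)
500 + r = 500 - 209 = 291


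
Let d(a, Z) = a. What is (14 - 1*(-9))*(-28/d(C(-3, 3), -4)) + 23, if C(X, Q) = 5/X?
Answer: 2047/5 ≈ 409.40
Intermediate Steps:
(14 - 1*(-9))*(-28/d(C(-3, 3), -4)) + 23 = (14 - 1*(-9))*(-28/(5/(-3))) + 23 = (14 + 9)*(-28/(5*(-⅓))) + 23 = 23*(-28/(-5/3)) + 23 = 23*(-28*(-⅗)) + 23 = 23*(84/5) + 23 = 1932/5 + 23 = 2047/5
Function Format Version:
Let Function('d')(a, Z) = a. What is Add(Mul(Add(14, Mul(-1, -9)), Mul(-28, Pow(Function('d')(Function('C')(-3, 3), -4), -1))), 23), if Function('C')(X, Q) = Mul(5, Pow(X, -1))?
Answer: Rational(2047, 5) ≈ 409.40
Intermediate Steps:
Add(Mul(Add(14, Mul(-1, -9)), Mul(-28, Pow(Function('d')(Function('C')(-3, 3), -4), -1))), 23) = Add(Mul(Add(14, Mul(-1, -9)), Mul(-28, Pow(Mul(5, Pow(-3, -1)), -1))), 23) = Add(Mul(Add(14, 9), Mul(-28, Pow(Mul(5, Rational(-1, 3)), -1))), 23) = Add(Mul(23, Mul(-28, Pow(Rational(-5, 3), -1))), 23) = Add(Mul(23, Mul(-28, Rational(-3, 5))), 23) = Add(Mul(23, Rational(84, 5)), 23) = Add(Rational(1932, 5), 23) = Rational(2047, 5)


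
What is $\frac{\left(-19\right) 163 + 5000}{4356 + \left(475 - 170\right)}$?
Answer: $\frac{1903}{4661} \approx 0.40828$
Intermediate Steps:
$\frac{\left(-19\right) 163 + 5000}{4356 + \left(475 - 170\right)} = \frac{-3097 + 5000}{4356 + \left(475 - 170\right)} = \frac{1903}{4356 + 305} = \frac{1903}{4661}$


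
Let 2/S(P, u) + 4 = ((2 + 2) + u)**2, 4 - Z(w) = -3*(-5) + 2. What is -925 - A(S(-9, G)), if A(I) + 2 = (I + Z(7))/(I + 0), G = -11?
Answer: -1263/2 ≈ -631.50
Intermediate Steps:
Z(w) = -13 (Z(w) = 4 - (-3*(-5) + 2) = 4 - (15 + 2) = 4 - 1*17 = 4 - 17 = -13)
S(P, u) = 2/(-4 + (4 + u)**2) (S(P, u) = 2/(-4 + ((2 + 2) + u)**2) = 2/(-4 + (4 + u)**2))
A(I) = -2 + (-13 + I)/I (A(I) = -2 + (I - 13)/(I + 0) = -2 + (-13 + I)/I)
-925 - A(S(-9, G)) = -925 - (-13 - 2/(-4 + (4 - 11)**2))/(2/(-4 + (4 - 11)**2)) = -925 - (-13 - 2/(-4 + (-7)**2))/(2/(-4 + (-7)**2)) = -925 - (-13 - 2/(-4 + 49))/(2/(-4 + 49)) = -925 - (-13 - 2/45)/(2/45) = -925 - (-13 - 2/45)/(2*(1/45)) = -925 - (-13 - 1*2/45)/2/45 = -925 - 45*(-13 - 2/45)/2 = -925 - 45*(-587)/(2*45) = -925 - 1*(-587/2) = -925 + 587/2 = -1263/2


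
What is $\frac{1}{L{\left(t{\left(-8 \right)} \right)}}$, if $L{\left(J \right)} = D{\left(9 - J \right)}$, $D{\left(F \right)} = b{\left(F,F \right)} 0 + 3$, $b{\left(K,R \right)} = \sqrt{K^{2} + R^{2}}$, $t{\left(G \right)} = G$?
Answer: $\frac{1}{3} \approx 0.33333$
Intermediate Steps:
$D{\left(F \right)} = 3$ ($D{\left(F \right)} = \sqrt{F^{2} + F^{2}} \cdot 0 + 3 = \sqrt{2 F^{2}} \cdot 0 + 3 = \sqrt{2} \sqrt{F^{2}} \cdot 0 + 3 = 0 + 3 = 3$)
$L{\left(J \right)} = 3$
$\frac{1}{L{\left(t{\left(-8 \right)} \right)}} = \frac{1}{3}$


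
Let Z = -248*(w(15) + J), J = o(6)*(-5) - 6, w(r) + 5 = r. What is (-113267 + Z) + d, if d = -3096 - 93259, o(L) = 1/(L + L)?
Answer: -631532/3 ≈ -2.1051e+5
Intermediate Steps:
w(r) = -5 + r
o(L) = 1/(2*L)
d = -96355
J = -77/12 (J = ((1/2)/6)*(-5) - 6 = ((1/2)*(1/6))*(-5) - 6 = (1/12)*(-5) - 6 = -5/12 - 6 = -77/12 ≈ -6.4167)
Z = -2666/3 (Z = -248*((-5 + 15) - 77/12) = -248*(10 - 77/12) = -248*43/12 = -2666/3 ≈ -888.67)
(-113267 + Z) + d = (-113267 - 2666/3) - 96355 = -342467/3 - 96355 = -631532/3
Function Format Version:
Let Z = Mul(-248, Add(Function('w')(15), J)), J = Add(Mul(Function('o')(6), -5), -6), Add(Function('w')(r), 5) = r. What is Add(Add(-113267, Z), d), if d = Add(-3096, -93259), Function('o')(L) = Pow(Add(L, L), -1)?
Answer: Rational(-631532, 3) ≈ -2.1051e+5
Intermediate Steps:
Function('w')(r) = Add(-5, r)
Function('o')(L) = Mul(Rational(1, 2), Pow(L, -1)) (Function('o')(L) = Pow(Mul(2, L), -1) = Mul(Rational(1, 2), Pow(L, -1)))
d = -96355
J = Rational(-77, 12) (J = Add(Mul(Mul(Rational(1, 2), Pow(6, -1)), -5), -6) = Add(Mul(Mul(Rational(1, 2), Rational(1, 6)), -5), -6) = Add(Mul(Rational(1, 12), -5), -6) = Add(Rational(-5, 12), -6) = Rational(-77, 12) ≈ -6.4167)
Z = Rational(-2666, 3) (Z = Mul(-248, Add(Add(-5, 15), Rational(-77, 12))) = Mul(-248, Add(10, Rational(-77, 12))) = Mul(-248, Rational(43, 12)) = Rational(-2666, 3) ≈ -888.67)
Add(Add(-113267, Z), d) = Add(Add(-113267, Rational(-2666, 3)), -96355) = Add(Rational(-342467, 3), -96355) = Rational(-631532, 3)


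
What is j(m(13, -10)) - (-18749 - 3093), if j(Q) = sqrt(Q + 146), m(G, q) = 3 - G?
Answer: 21842 + 2*sqrt(34) ≈ 21854.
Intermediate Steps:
j(Q) = sqrt(146 + Q)
j(m(13, -10)) - (-18749 - 3093) = sqrt(146 + (3 - 1*13)) - (-18749 - 3093) = sqrt(146 + (3 - 13)) - 1*(-21842) = sqrt(146 - 10) + 21842 = sqrt(136) + 21842 = 2*sqrt(34) + 21842 = 21842 + 2*sqrt(34)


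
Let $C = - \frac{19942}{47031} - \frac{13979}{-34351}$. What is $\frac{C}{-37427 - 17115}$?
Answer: $\frac{27581293}{88115976113502} \approx 3.1301 \cdot 10^{-7}$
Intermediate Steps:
$C = - \frac{27581293}{1615561881}$ ($C = \left(-19942\right) \frac{1}{47031} - - \frac{13979}{34351} = - \frac{19942}{47031} + \frac{13979}{34351} = - \frac{27581293}{1615561881} \approx -0.017072$)
$\frac{C}{-37427 - 17115} = - \frac{27581293}{1615561881 \left(-37427 - 17115\right)} = - \frac{27581293}{1615561881 \left(-54542\right)} = \left(- \frac{27581293}{1615561881}\right) \left(- \frac{1}{54542}\right) = \frac{27581293}{88115976113502}$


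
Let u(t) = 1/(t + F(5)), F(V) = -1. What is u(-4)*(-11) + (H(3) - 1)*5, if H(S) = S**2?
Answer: 211/5 ≈ 42.200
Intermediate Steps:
u(t) = 1/(-1 + t) (u(t) = 1/(t - 1) = 1/(-1 + t))
u(-4)*(-11) + (H(3) - 1)*5 = -11/(-1 - 4) + (3**2 - 1)*5 = -11/(-5) + (9 - 1)*5 = -1/5*(-11) + 8*5 = 11/5 + 40 = 211/5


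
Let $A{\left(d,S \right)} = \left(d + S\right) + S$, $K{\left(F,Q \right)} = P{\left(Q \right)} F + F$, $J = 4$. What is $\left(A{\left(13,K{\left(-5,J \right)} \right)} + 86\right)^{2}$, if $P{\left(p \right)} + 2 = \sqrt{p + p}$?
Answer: $12681 - 4360 \sqrt{2} \approx 6515.0$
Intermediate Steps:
$P{\left(p \right)} = -2 + \sqrt{2} \sqrt{p}$ ($P{\left(p \right)} = -2 + \sqrt{p + p} = -2 + \sqrt{2 p} = -2 + \sqrt{2} \sqrt{p}$)
$K{\left(F,Q \right)} = F + F \left(-2 + \sqrt{2} \sqrt{Q}\right)$ ($K{\left(F,Q \right)} = \left(-2 + \sqrt{2} \sqrt{Q}\right) F + F = F \left(-2 + \sqrt{2} \sqrt{Q}\right) + F = F + F \left(-2 + \sqrt{2} \sqrt{Q}\right)$)
$A{\left(d,S \right)} = d + 2 S$ ($A{\left(d,S \right)} = \left(S + d\right) + S = d + 2 S$)
$\left(A{\left(13,K{\left(-5,J \right)} \right)} + 86\right)^{2} = \left(\left(13 + 2 \left(- 5 \left(-1 + \sqrt{2} \sqrt{4}\right)\right)\right) + 86\right)^{2} = \left(\left(13 + 2 \left(- 5 \left(-1 + \sqrt{2} \cdot 2\right)\right)\right) + 86\right)^{2} = \left(\left(13 + 2 \left(- 5 \left(-1 + 2 \sqrt{2}\right)\right)\right) + 86\right)^{2} = \left(\left(13 + 2 \left(5 - 10 \sqrt{2}\right)\right) + 86\right)^{2} = \left(\left(13 + \left(10 - 20 \sqrt{2}\right)\right) + 86\right)^{2} = \left(\left(23 - 20 \sqrt{2}\right) + 86\right)^{2} = \left(109 - 20 \sqrt{2}\right)^{2}$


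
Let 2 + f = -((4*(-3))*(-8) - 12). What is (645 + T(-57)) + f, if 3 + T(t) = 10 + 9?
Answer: 575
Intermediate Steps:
T(t) = 16 (T(t) = -3 + (10 + 9) = -3 + 19 = 16)
f = -86 (f = -2 - ((4*(-3))*(-8) - 12) = -2 - (-12*(-8) - 12) = -2 - (96 - 12) = -2 - 1*84 = -2 - 84 = -86)
(645 + T(-57)) + f = (645 + 16) - 86 = 661 - 86 = 575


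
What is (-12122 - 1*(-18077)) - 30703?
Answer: -24748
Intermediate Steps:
(-12122 - 1*(-18077)) - 30703 = (-12122 + 18077) - 30703 = 5955 - 30703 = -24748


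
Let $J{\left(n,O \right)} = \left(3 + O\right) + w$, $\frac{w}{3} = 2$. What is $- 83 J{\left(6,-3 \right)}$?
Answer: $-498$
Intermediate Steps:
$w = 6$ ($w = 3 \cdot 2 = 6$)
$J{\left(n,O \right)} = 9 + O$ ($J{\left(n,O \right)} = \left(3 + O\right) + 6 = 9 + O$)
$- 83 J{\left(6,-3 \right)} = - 83 \left(9 - 3\right) = \left(-83\right) 6 = -498$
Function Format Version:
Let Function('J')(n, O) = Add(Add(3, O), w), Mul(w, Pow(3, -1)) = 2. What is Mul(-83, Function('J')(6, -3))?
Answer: -498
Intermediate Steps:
w = 6 (w = Mul(3, 2) = 6)
Function('J')(n, O) = Add(9, O) (Function('J')(n, O) = Add(Add(3, O), 6) = Add(9, O))
Mul(-83, Function('J')(6, -3)) = Mul(-83, Add(9, -3)) = Mul(-83, 6) = -498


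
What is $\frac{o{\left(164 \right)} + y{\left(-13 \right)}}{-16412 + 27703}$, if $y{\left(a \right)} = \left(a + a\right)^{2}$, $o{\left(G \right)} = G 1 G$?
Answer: $\frac{27572}{11291} \approx 2.4419$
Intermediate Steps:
$o{\left(G \right)} = G^{2}$ ($o{\left(G \right)} = G G = G^{2}$)
$y{\left(a \right)} = 4 a^{2}$ ($y{\left(a \right)} = \left(2 a\right)^{2} = 4 a^{2}$)
$\frac{o{\left(164 \right)} + y{\left(-13 \right)}}{-16412 + 27703} = \frac{164^{2} + 4 \left(-13\right)^{2}}{-16412 + 27703} = \frac{26896 + 4 \cdot 169}{11291} = \left(26896 + 676\right) \frac{1}{11291} = 27572 \cdot \frac{1}{11291} = \frac{27572}{11291}$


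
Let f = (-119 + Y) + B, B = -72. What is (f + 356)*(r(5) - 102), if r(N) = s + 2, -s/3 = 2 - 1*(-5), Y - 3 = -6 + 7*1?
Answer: -20449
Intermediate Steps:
Y = 4 (Y = 3 + (-6 + 7*1) = 3 + (-6 + 7) = 3 + 1 = 4)
f = -187 (f = (-119 + 4) - 72 = -115 - 72 = -187)
s = -21 (s = -3*(2 - 1*(-5)) = -3*(2 + 5) = -3*7 = -21)
r(N) = -19 (r(N) = -21 + 2 = -19)
(f + 356)*(r(5) - 102) = (-187 + 356)*(-19 - 102) = 169*(-121) = -20449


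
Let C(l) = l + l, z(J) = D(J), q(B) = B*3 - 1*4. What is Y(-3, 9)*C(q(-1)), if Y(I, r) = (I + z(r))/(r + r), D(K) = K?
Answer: -14/3 ≈ -4.6667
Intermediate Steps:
q(B) = -4 + 3*B (q(B) = 3*B - 4 = -4 + 3*B)
z(J) = J
Y(I, r) = (I + r)/(2*r) (Y(I, r) = (I + r)/(r + r) = (I + r)/((2*r)) = (I + r)*(1/(2*r)) = (I + r)/(2*r))
C(l) = 2*l
Y(-3, 9)*C(q(-1)) = ((½)*(-3 + 9)/9)*(2*(-4 + 3*(-1))) = ((½)*(⅑)*6)*(2*(-4 - 3)) = (2*(-7))/3 = (⅓)*(-14) = -14/3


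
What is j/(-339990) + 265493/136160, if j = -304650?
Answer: 4391536969/1543101280 ≈ 2.8459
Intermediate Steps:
j/(-339990) + 265493/136160 = -304650/(-339990) + 265493/136160 = -304650*(-1/339990) + 265493*(1/136160) = 10155/11333 + 265493/136160 = 4391536969/1543101280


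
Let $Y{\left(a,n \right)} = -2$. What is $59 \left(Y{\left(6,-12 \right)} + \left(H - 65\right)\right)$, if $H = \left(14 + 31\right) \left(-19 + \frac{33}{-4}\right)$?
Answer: $- \frac{305207}{4} \approx -76302.0$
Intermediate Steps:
$H = - \frac{4905}{4}$ ($H = 45 \left(-19 + 33 \left(- \frac{1}{4}\right)\right) = 45 \left(-19 - \frac{33}{4}\right) = 45 \left(- \frac{109}{4}\right) = - \frac{4905}{4} \approx -1226.3$)
$59 \left(Y{\left(6,-12 \right)} + \left(H - 65\right)\right) = 59 \left(-2 - \frac{5165}{4}\right) = 59 \left(- \frac{5173}{4}\right) = - \frac{305207}{4}$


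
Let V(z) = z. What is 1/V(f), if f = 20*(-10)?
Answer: -1/200 ≈ -0.0050000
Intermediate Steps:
f = -200
1/V(f) = 1/(-200) = -1/200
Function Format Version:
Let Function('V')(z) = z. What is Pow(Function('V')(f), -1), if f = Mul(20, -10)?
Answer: Rational(-1, 200) ≈ -0.0050000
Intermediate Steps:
f = -200
Pow(Function('V')(f), -1) = Pow(-200, -1) = Rational(-1, 200)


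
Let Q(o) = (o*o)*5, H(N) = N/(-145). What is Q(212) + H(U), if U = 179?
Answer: 32584221/145 ≈ 2.2472e+5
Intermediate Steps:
H(N) = -N/145 (H(N) = N*(-1/145) = -N/145)
Q(o) = 5*o² (Q(o) = o²*5 = 5*o²)
Q(212) + H(U) = 5*212² - 1/145*179 = 5*44944 - 179/145 = 224720 - 179/145 = 32584221/145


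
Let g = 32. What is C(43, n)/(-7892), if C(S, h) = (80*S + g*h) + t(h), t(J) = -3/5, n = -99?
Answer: -1357/39460 ≈ -0.034389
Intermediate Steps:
t(J) = -⅗ (t(J) = -3*⅕ = -⅗)
C(S, h) = -⅗ + 32*h + 80*S (C(S, h) = (80*S + 32*h) - ⅗ = (32*h + 80*S) - ⅗ = -⅗ + 32*h + 80*S)
C(43, n)/(-7892) = (-⅗ + 32*(-99) + 80*43)/(-7892) = (-⅗ - 3168 + 3440)*(-1/7892) = (1357/5)*(-1/7892) = -1357/39460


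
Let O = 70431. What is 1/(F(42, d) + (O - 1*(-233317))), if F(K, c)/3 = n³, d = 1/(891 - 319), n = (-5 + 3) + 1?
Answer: 1/303745 ≈ 3.2922e-6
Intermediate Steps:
n = -1 (n = -2 + 1 = -1)
d = 1/572 ≈ 0.0017483
F(K, c) = -3 (F(K, c) = 3*(-1)³ = 3*(-1) = -3)
1/(F(42, d) + (O - 1*(-233317))) = 1/(-3 + (70431 - 1*(-233317))) = 1/(-3 + (70431 + 233317)) = 1/(-3 + 303748) = 1/303745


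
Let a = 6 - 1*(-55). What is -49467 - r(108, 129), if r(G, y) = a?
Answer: -49528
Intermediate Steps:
a = 61 (a = 6 + 55 = 61)
r(G, y) = 61
-49467 - r(108, 129) = -49467 - 1*61 = -49467 - 61 = -49528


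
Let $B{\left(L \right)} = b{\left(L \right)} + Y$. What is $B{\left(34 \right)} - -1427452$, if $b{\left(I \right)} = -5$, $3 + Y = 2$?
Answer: $1427446$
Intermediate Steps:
$Y = -1$ ($Y = -3 + 2 = -1$)
$B{\left(L \right)} = -6$ ($B{\left(L \right)} = -5 - 1 = -6$)
$B{\left(34 \right)} - -1427452 = -6 - -1427452 = -6 + 1427452 = 1427446$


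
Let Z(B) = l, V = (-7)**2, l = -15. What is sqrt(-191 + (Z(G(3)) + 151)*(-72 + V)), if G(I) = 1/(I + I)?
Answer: I*sqrt(3319) ≈ 57.611*I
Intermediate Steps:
G(I) = 1/(2*I)
V = 49
Z(B) = -15
sqrt(-191 + (Z(G(3)) + 151)*(-72 + V)) = sqrt(-191 + (-15 + 151)*(-72 + 49)) = sqrt(-191 + 136*(-23)) = sqrt(-191 - 3128) = sqrt(-3319) = I*sqrt(3319)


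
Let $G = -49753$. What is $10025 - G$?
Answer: $59778$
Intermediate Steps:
$10025 - G = 10025 - -49753 = 10025 + 49753 = 59778$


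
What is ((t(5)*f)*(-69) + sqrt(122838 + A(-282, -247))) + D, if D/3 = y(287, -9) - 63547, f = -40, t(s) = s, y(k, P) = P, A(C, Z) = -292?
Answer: -176868 + sqrt(122546) ≈ -1.7652e+5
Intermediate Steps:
D = -190668 (D = 3*(-9 - 63547) = 3*(-63556) = -190668)
((t(5)*f)*(-69) + sqrt(122838 + A(-282, -247))) + D = ((5*(-40))*(-69) + sqrt(122838 - 292)) - 190668 = (-200*(-69) + sqrt(122546)) - 190668 = (13800 + sqrt(122546)) - 190668 = -176868 + sqrt(122546)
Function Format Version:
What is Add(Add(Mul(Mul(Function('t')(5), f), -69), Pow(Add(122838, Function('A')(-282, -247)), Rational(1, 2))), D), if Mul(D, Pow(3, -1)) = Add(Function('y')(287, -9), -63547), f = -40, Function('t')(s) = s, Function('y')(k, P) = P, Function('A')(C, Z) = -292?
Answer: Add(-176868, Pow(122546, Rational(1, 2))) ≈ -1.7652e+5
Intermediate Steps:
D = -190668 (D = Mul(3, Add(-9, -63547)) = Mul(3, -63556) = -190668)
Add(Add(Mul(Mul(Function('t')(5), f), -69), Pow(Add(122838, Function('A')(-282, -247)), Rational(1, 2))), D) = Add(Add(Mul(Mul(5, -40), -69), Pow(Add(122838, -292), Rational(1, 2))), -190668) = Add(Add(Mul(-200, -69), Pow(122546, Rational(1, 2))), -190668) = Add(Add(13800, Pow(122546, Rational(1, 2))), -190668) = Add(-176868, Pow(122546, Rational(1, 2)))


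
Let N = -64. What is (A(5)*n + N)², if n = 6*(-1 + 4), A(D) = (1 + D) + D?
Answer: 17956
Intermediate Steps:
A(D) = 1 + 2*D
n = 18 (n = 6*3 = 18)
(A(5)*n + N)² = ((1 + 2*5)*18 - 64)² = ((1 + 10)*18 - 64)² = (11*18 - 64)² = (198 - 64)² = 134² = 17956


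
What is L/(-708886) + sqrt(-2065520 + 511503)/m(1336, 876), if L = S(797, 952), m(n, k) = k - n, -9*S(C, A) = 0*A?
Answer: -I*sqrt(1554017)/460 ≈ -2.71*I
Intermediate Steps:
S(C, A) = 0 (S(C, A) = -0*A = -1/9*0 = 0)
L = 0
L/(-708886) + sqrt(-2065520 + 511503)/m(1336, 876) = 0/(-708886) + sqrt(-2065520 + 511503)/(876 - 1*1336) = 0*(-1/708886) + sqrt(-1554017)/(876 - 1336) = 0 + (I*sqrt(1554017))/(-460) = 0 + (I*sqrt(1554017))*(-1/460) = 0 - I*sqrt(1554017)/460 = -I*sqrt(1554017)/460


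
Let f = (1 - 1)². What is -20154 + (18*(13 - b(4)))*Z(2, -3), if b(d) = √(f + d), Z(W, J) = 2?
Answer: -19758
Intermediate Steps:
f = 0 (f = 0² = 0)
b(d) = √d (b(d) = √(0 + d) = √d)
-20154 + (18*(13 - b(4)))*Z(2, -3) = -20154 + (18*(13 - √4))*2 = -20154 + (18*(13 - 1*2))*2 = -20154 + (18*(13 - 2))*2 = -20154 + (18*11)*2 = -20154 + 198*2 = -20154 + 396 = -19758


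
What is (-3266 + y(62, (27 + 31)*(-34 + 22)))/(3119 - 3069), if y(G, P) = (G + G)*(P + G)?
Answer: -40941/25 ≈ -1637.6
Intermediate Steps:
y(G, P) = 2*G*(G + P) (y(G, P) = (2*G)*(G + P) = 2*G*(G + P))
(-3266 + y(62, (27 + 31)*(-34 + 22)))/(3119 - 3069) = (-3266 + 2*62*(62 + (27 + 31)*(-34 + 22)))/(3119 - 3069) = (-3266 + 2*62*(62 + 58*(-12)))/50 = (-3266 + 2*62*(62 - 696))*(1/50) = (-3266 + 2*62*(-634))*(1/50) = (-3266 - 78616)*(1/50) = -81882*1/50 = -40941/25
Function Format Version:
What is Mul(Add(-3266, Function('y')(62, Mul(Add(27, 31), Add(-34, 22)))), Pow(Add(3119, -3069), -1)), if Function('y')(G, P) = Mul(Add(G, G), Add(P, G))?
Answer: Rational(-40941, 25) ≈ -1637.6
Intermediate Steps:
Function('y')(G, P) = Mul(2, G, Add(G, P)) (Function('y')(G, P) = Mul(Mul(2, G), Add(G, P)) = Mul(2, G, Add(G, P)))
Mul(Add(-3266, Function('y')(62, Mul(Add(27, 31), Add(-34, 22)))), Pow(Add(3119, -3069), -1)) = Mul(Add(-3266, Mul(2, 62, Add(62, Mul(Add(27, 31), Add(-34, 22))))), Pow(Add(3119, -3069), -1)) = Mul(Add(-3266, Mul(2, 62, Add(62, Mul(58, -12)))), Pow(50, -1)) = Mul(Add(-3266, Mul(2, 62, Add(62, -696))), Rational(1, 50)) = Mul(Add(-3266, Mul(2, 62, -634)), Rational(1, 50)) = Mul(Add(-3266, -78616), Rational(1, 50)) = Mul(-81882, Rational(1, 50)) = Rational(-40941, 25)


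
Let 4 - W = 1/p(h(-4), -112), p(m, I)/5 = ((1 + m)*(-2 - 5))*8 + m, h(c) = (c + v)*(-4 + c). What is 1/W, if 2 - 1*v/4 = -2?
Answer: 26120/104479 ≈ 0.25000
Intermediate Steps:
v = 16 (v = 8 - 4*(-2) = 8 + 8 = 16)
h(c) = (-4 + c)*(16 + c) (h(c) = (c + 16)*(-4 + c) = (16 + c)*(-4 + c) = (-4 + c)*(16 + c))
p(m, I) = -280 - 275*m (p(m, I) = 5*(((1 + m)*(-2 - 5))*8 + m) = 5*(((1 + m)*(-7))*8 + m) = 5*((-7 - 7*m)*8 + m) = 5*((-56 - 56*m) + m) = 5*(-56 - 55*m) = -280 - 275*m)
W = 104479/26120 (W = 4 - 1/(-280 - 275*(-64 + (-4)² + 12*(-4))) = 4 - 1/(-280 - 275*(-64 + 16 - 48)) = 4 - 1/(-280 - 275*(-96)) = 4 - 1/(-280 + 26400) = 4 - 1/26120 = 104479/26120 ≈ 4.0000)
1/W = 1/(104479/26120) = 26120/104479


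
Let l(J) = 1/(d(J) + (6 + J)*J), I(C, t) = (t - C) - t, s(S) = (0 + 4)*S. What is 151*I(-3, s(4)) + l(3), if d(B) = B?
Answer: 13591/30 ≈ 453.03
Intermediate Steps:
s(S) = 4*S
I(C, t) = -C
l(J) = 1/(J + J*(6 + J)) (l(J) = 1/(J + (6 + J)*J) = 1/(J + J*(6 + J)))
151*I(-3, s(4)) + l(3) = 151*(-1*(-3)) + 1/(3*(7 + 3)) = 151*3 + (1/3)/10 = 453 + (1/3)*(1/10) = 453 + 1/30 = 13591/30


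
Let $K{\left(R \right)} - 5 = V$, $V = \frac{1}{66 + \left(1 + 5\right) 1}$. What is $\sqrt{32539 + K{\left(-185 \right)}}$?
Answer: $\frac{\sqrt{4686338}}{12} \approx 180.4$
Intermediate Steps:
$V = \frac{1}{72}$ ($V = \frac{1}{66 + 6 \cdot 1} = \frac{1}{66 + 6} = \frac{1}{72} \approx 0.013889$)
$K{\left(R \right)} = \frac{361}{72}$ ($K{\left(R \right)} = 5 + \frac{1}{72} = \frac{361}{72}$)
$\sqrt{32539 + K{\left(-185 \right)}} = \sqrt{32539 + \frac{361}{72}} = \sqrt{\frac{2343169}{72}} = \frac{\sqrt{4686338}}{12}$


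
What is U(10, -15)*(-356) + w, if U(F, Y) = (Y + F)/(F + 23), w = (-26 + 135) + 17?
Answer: 5938/33 ≈ 179.94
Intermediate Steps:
w = 126 (w = 109 + 17 = 126)
U(F, Y) = (F + Y)/(23 + F)
U(10, -15)*(-356) + w = ((10 - 15)/(23 + 10))*(-356) + 126 = (-5/33)*(-356) + 126 = ((1/33)*(-5))*(-356) + 126 = -5/33*(-356) + 126 = 1780/33 + 126 = 5938/33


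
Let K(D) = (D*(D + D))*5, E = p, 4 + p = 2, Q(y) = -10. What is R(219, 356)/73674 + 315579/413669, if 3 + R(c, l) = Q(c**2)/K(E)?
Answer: 92994491287/121906599624 ≈ 0.76283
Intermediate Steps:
p = -2 (p = -4 + 2 = -2)
E = -2
K(D) = 10*D**2 (K(D) = (D*(2*D))*5 = (2*D**2)*5 = 10*D**2)
R(c, l) = -13/4 (R(c, l) = -3 - 10/(10*(-2)**2) = -3 - 10/(10*4) = -3 - 10/40 = -3 - 10*1/40 = -3 - 1/4 = -13/4)
R(219, 356)/73674 + 315579/413669 = -13/4/73674 + 315579/413669 = -13/4*1/73674 + 315579*(1/413669) = -13/294696 + 315579/413669 = 92994491287/121906599624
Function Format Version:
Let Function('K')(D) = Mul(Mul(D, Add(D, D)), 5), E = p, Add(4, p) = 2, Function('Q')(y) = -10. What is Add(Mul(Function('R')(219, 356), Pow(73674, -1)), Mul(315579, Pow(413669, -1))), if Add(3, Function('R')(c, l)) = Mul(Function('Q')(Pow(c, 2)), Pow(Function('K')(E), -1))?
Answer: Rational(92994491287, 121906599624) ≈ 0.76283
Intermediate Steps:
p = -2 (p = Add(-4, 2) = -2)
E = -2
Function('K')(D) = Mul(10, Pow(D, 2)) (Function('K')(D) = Mul(Mul(D, Mul(2, D)), 5) = Mul(Mul(2, Pow(D, 2)), 5) = Mul(10, Pow(D, 2)))
Function('R')(c, l) = Rational(-13, 4) (Function('R')(c, l) = Add(-3, Mul(-10, Pow(Mul(10, Pow(-2, 2)), -1))) = Add(-3, Mul(-10, Pow(Mul(10, 4), -1))) = Add(-3, Mul(-10, Pow(40, -1))) = Add(-3, Mul(-10, Rational(1, 40))) = Add(-3, Rational(-1, 4)) = Rational(-13, 4))
Add(Mul(Function('R')(219, 356), Pow(73674, -1)), Mul(315579, Pow(413669, -1))) = Add(Mul(Rational(-13, 4), Pow(73674, -1)), Mul(315579, Pow(413669, -1))) = Add(Mul(Rational(-13, 4), Rational(1, 73674)), Mul(315579, Rational(1, 413669))) = Add(Rational(-13, 294696), Rational(315579, 413669)) = Rational(92994491287, 121906599624)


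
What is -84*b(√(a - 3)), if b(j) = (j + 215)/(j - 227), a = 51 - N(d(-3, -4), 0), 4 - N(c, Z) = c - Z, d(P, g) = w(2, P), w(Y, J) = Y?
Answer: 1367828/17161 + 12376*√46/17161 ≈ 84.597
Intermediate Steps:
d(P, g) = 2
N(c, Z) = 4 + Z - c (N(c, Z) = 4 - (c - Z) = 4 + (Z - c) = 4 + Z - c)
a = 49 (a = 51 - (4 + 0 - 1*2) = 51 - (4 + 0 - 2) = 51 - 1*2 = 51 - 2 = 49)
b(j) = (215 + j)/(-227 + j)
-84*b(√(a - 3)) = -84*(215 + √(49 - 3))/(-227 + √(49 - 3)) = -84*(215 + √46)/(-227 + √46)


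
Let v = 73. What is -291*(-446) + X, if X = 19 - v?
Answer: 129732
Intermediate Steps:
X = -54 (X = 19 - 1*73 = 19 - 73 = -54)
-291*(-446) + X = -291*(-446) - 54 = 129786 - 54 = 129732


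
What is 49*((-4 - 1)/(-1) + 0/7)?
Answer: 245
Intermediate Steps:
49*((-4 - 1)/(-1) + 0/7) = 49*(-5*(-1) + 0*(⅐)) = 49*(5 + 0) = 49*5 = 245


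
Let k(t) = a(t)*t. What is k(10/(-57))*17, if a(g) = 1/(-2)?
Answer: 85/57 ≈ 1.4912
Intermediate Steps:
a(g) = -½ (a(g) = 1*(-½) = -½)
k(t) = -t/2
k(10/(-57))*17 = -5/(-57)*17 = -5*(-1)/57*17 = -½*(-10/57)*17 = (5/57)*17 = 85/57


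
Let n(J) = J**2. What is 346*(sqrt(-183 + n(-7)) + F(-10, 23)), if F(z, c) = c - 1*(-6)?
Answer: 10034 + 346*I*sqrt(134) ≈ 10034.0 + 4005.2*I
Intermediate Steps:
F(z, c) = 6 + c (F(z, c) = c + 6 = 6 + c)
346*(sqrt(-183 + n(-7)) + F(-10, 23)) = 346*(sqrt(-183 + (-7)**2) + (6 + 23)) = 346*(sqrt(-183 + 49) + 29) = 346*(sqrt(-134) + 29) = 346*(I*sqrt(134) + 29) = 346*(29 + I*sqrt(134)) = 10034 + 346*I*sqrt(134)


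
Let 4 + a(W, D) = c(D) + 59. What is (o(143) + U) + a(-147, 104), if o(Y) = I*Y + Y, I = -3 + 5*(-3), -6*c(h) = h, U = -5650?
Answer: -24130/3 ≈ -8043.3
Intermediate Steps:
c(h) = -h/6
a(W, D) = 55 - D/6 (a(W, D) = -4 + (-D/6 + 59) = -4 + (59 - D/6) = 55 - D/6)
I = -18 (I = -3 - 15 = -18)
o(Y) = -17*Y (o(Y) = -18*Y + Y = -17*Y)
(o(143) + U) + a(-147, 104) = (-17*143 - 5650) + (55 - ⅙*104) = (-2431 - 5650) + (55 - 52/3) = -8081 + 113/3 = -24130/3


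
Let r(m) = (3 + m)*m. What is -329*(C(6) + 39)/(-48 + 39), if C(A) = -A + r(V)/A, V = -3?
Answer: 3619/3 ≈ 1206.3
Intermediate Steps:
r(m) = m*(3 + m)
C(A) = -A (C(A) = -A + (-3*(3 - 3))/A = -A + (-3*0)/A = -A + 0/A = -A + 0 = -A)
-329*(C(6) + 39)/(-48 + 39) = -329*(-1*6 + 39)/(-48 + 39) = -329*(-6 + 39)/(-9) = -10857*(-1)/9 = -329*(-11/3) = 3619/3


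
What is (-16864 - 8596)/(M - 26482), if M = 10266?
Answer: 6365/4054 ≈ 1.5701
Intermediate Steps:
(-16864 - 8596)/(M - 26482) = (-16864 - 8596)/(10266 - 26482) = -25460/(-16216) = -25460*(-1/16216) = 6365/4054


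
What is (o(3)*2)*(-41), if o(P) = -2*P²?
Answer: 1476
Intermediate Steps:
(o(3)*2)*(-41) = (-2*3²*2)*(-41) = (-2*9*2)*(-41) = -18*2*(-41) = -36*(-41) = 1476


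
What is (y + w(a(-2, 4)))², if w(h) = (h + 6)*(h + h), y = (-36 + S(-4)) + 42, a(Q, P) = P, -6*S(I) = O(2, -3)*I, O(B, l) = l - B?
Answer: 61504/9 ≈ 6833.8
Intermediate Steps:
S(I) = 5*I/6 (S(I) = -(-3 - 1*2)*I/6 = -(-3 - 2)*I/6 = -(-5)*I/6 = 5*I/6)
y = 8/3 (y = (-36 + (⅚)*(-4)) + 42 = (-36 - 10/3) + 42 = -118/3 + 42 = 8/3 ≈ 2.6667)
w(h) = 2*h*(6 + h) (w(h) = (6 + h)*(2*h) = 2*h*(6 + h))
(y + w(a(-2, 4)))² = (8/3 + 2*4*(6 + 4))² = (8/3 + 2*4*10)² = (8/3 + 80)² = (248/3)² = 61504/9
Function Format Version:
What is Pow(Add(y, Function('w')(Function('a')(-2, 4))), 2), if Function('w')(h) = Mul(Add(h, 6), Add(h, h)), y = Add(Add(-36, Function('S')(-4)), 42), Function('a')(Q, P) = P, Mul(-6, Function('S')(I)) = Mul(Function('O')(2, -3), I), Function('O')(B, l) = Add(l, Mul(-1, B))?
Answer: Rational(61504, 9) ≈ 6833.8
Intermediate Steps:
Function('S')(I) = Mul(Rational(5, 6), I) (Function('S')(I) = Mul(Rational(-1, 6), Mul(Add(-3, Mul(-1, 2)), I)) = Mul(Rational(-1, 6), Mul(Add(-3, -2), I)) = Mul(Rational(-1, 6), Mul(-5, I)) = Mul(Rational(5, 6), I))
y = Rational(8, 3) (y = Add(Add(-36, Mul(Rational(5, 6), -4)), 42) = Add(Add(-36, Rational(-10, 3)), 42) = Add(Rational(-118, 3), 42) = Rational(8, 3) ≈ 2.6667)
Function('w')(h) = Mul(2, h, Add(6, h)) (Function('w')(h) = Mul(Add(6, h), Mul(2, h)) = Mul(2, h, Add(6, h)))
Pow(Add(y, Function('w')(Function('a')(-2, 4))), 2) = Pow(Add(Rational(8, 3), Mul(2, 4, Add(6, 4))), 2) = Pow(Add(Rational(8, 3), Mul(2, 4, 10)), 2) = Pow(Add(Rational(8, 3), 80), 2) = Pow(Rational(248, 3), 2) = Rational(61504, 9)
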